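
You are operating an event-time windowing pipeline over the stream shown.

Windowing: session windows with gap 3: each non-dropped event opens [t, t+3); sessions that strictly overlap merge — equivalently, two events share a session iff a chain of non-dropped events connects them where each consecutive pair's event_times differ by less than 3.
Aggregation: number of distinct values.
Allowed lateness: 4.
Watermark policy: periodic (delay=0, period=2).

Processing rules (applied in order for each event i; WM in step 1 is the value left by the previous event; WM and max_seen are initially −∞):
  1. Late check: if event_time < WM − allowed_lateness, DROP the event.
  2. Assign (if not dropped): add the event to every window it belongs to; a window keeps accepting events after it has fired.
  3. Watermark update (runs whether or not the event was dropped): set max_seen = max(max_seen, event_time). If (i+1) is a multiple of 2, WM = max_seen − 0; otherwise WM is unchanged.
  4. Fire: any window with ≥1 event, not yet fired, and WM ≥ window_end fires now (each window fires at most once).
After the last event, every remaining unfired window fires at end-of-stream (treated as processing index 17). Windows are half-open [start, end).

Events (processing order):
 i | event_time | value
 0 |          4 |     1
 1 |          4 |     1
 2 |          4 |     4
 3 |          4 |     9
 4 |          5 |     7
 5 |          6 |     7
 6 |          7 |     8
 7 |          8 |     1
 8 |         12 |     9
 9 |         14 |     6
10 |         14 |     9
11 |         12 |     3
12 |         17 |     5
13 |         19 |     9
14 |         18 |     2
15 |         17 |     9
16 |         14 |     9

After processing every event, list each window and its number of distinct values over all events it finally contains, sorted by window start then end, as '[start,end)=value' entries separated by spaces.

[4,11)=5 [12,17)=3 [17,22)=3

i=0 t=4 v=1: → [4,7); WM=−∞
i=1 t=4 v=1: → [4,7); WM=4
i=2 t=4 v=4: → [4,7); WM=4
i=3 t=4 v=9: → [4,7); WM=4
i=4 t=5 v=7: → [4,8); WM=4
i=5 t=6 v=7: → [4,9); WM=6
i=6 t=7 v=8: → [4,10); WM=6
i=7 t=8 v=1: → [4,11); WM=8
i=8 t=12 v=9: → [12,15); WM=8
i=9 t=14 v=6: → [12,17); WM=14
i=10 t=14 v=9: → [12,17); WM=14
i=11 t=12 v=3: → [12,17); WM=14
i=12 t=17 v=5: → [17,20); WM=14
i=13 t=19 v=9: → [17,22); WM=19
i=14 t=18 v=2: → [17,22); WM=19
i=15 t=17 v=9: → [17,22); WM=19
i=16 t=14 v=9: DROP (t<19-4); WM=19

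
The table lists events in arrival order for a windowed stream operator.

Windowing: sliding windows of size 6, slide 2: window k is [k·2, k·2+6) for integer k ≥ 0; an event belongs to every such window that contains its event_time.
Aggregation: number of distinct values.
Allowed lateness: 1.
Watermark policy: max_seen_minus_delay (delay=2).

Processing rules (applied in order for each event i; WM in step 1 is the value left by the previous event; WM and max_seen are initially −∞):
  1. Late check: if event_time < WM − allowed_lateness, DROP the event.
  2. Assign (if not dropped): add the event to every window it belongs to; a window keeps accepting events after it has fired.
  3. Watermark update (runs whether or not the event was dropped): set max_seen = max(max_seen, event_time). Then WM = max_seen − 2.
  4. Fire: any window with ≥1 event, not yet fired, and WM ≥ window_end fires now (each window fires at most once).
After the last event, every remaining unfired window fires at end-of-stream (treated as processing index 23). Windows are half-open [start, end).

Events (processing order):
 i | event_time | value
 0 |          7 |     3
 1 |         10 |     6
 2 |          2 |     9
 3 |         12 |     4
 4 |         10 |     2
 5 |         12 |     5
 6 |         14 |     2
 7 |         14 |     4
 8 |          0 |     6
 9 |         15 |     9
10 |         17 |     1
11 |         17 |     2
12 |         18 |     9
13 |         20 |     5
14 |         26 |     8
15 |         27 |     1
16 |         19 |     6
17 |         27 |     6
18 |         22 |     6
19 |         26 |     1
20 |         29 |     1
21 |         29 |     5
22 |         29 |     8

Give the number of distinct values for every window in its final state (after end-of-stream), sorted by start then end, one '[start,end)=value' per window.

[2,8)=1 [4,10)=1 [6,12)=3 [8,14)=4 [10,16)=5 [12,18)=5 [14,20)=4 [16,22)=4 [18,24)=2 [20,26)=1 [22,28)=3 [24,30)=4 [26,32)=4 [28,34)=3

i=0 t=7 v=3: → [6,12),[4,10),[2,8); WM=5
i=1 t=10 v=6: → [10,16),[8,14),[6,12); WM=8; [2,8) fires=1
i=2 t=2 v=9: DROP (t<8-1); WM=8
i=3 t=12 v=4: → [12,18),[10,16),[8,14); WM=10; [4,10) fires=1
i=4 t=10 v=2: → [10,16),[8,14),[6,12); WM=10
i=5 t=12 v=5: → [12,18),[10,16),[8,14); WM=10
i=6 t=14 v=2: → [14,20),[12,18),[10,16); WM=12; [6,12) fires=3
i=7 t=14 v=4: → [14,20),[12,18),[10,16); WM=12
i=8 t=0 v=6: DROP (t<12-1); WM=12
i=9 t=15 v=9: → [14,20),[12,18),[10,16); WM=13
i=10 t=17 v=1: → [16,22),[14,20),[12,18); WM=15; [8,14) fires=4
i=11 t=17 v=2: → [16,22),[14,20),[12,18); WM=15
i=12 t=18 v=9: → [18,24),[16,22),[14,20); WM=16; [10,16) fires=5
i=13 t=20 v=5: → [20,26),[18,24),[16,22); WM=18; [12,18) fires=5
i=14 t=26 v=8: → [26,32),[24,30),[22,28); WM=24; [14,20) fires=4 [16,22) fires=4 [18,24) fires=2
i=15 t=27 v=1: → [26,32),[24,30),[22,28); WM=25
i=16 t=19 v=6: DROP (t<25-1); WM=25
i=17 t=27 v=6: → [26,32),[24,30),[22,28); WM=25
i=18 t=22 v=6: DROP (t<25-1); WM=25
i=19 t=26 v=1: → [26,32),[24,30),[22,28); WM=25
i=20 t=29 v=1: → [28,34),[26,32),[24,30); WM=27; [20,26) fires=1
i=21 t=29 v=5: → [28,34),[26,32),[24,30); WM=27
i=22 t=29 v=8: → [28,34),[26,32),[24,30); WM=27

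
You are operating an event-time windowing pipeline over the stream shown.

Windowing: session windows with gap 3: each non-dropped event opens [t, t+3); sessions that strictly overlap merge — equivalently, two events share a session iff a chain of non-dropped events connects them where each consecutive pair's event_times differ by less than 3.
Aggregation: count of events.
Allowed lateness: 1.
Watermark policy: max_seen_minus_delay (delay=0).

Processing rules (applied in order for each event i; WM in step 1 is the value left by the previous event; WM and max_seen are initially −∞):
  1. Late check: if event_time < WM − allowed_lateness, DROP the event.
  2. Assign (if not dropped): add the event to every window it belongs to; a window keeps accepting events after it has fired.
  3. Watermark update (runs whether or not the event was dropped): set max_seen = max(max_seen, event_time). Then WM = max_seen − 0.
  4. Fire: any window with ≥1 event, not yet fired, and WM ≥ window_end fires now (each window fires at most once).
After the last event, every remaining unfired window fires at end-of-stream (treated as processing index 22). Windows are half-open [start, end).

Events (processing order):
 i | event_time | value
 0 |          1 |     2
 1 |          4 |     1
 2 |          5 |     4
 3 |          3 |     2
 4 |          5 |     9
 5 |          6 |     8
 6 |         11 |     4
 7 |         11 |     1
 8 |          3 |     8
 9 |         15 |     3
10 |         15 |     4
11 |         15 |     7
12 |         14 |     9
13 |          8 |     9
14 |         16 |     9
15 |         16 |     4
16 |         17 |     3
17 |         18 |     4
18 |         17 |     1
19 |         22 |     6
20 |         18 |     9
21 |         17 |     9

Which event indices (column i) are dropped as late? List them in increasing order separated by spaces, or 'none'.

i=0 t=1 v=2: → [1,4); WM=1
i=1 t=4 v=1: → [4,7); WM=4
i=2 t=5 v=4: → [4,8); WM=5
i=3 t=3 v=2: DROP (t<5-1); WM=5
i=4 t=5 v=9: → [4,8); WM=5
i=5 t=6 v=8: → [4,9); WM=6
i=6 t=11 v=4: → [11,14); WM=11
i=7 t=11 v=1: → [11,14); WM=11
i=8 t=3 v=8: DROP (t<11-1); WM=11
i=9 t=15 v=3: → [15,18); WM=15
i=10 t=15 v=4: → [15,18); WM=15
i=11 t=15 v=7: → [15,18); WM=15
i=12 t=14 v=9: → [14,18); WM=15
i=13 t=8 v=9: DROP (t<15-1); WM=15
i=14 t=16 v=9: → [14,19); WM=16
i=15 t=16 v=4: → [14,19); WM=16
i=16 t=17 v=3: → [14,20); WM=17
i=17 t=18 v=4: → [14,21); WM=18
i=18 t=17 v=1: → [14,21); WM=18
i=19 t=22 v=6: → [22,25); WM=22
i=20 t=18 v=9: DROP (t<22-1); WM=22
i=21 t=17 v=9: DROP (t<22-1); WM=22

3 8 13 20 21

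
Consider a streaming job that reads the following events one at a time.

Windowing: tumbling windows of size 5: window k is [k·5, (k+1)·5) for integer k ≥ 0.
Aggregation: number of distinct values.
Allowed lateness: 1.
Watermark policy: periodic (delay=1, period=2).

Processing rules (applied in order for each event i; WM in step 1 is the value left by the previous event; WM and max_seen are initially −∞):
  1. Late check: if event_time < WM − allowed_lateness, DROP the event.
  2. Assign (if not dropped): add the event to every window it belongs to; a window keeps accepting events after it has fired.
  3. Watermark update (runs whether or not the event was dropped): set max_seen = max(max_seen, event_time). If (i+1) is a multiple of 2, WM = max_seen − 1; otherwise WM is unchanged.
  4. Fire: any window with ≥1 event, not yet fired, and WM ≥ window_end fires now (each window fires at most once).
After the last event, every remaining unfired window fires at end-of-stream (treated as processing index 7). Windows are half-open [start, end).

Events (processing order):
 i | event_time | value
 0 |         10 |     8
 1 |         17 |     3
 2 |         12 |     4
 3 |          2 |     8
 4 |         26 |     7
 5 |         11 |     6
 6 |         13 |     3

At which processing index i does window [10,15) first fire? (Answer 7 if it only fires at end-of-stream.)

i=0 t=10 v=8: → [10,15); WM=−∞
i=1 t=17 v=3: → [15,20); WM=16; [10,15) fires=1
i=2 t=12 v=4: DROP (t<16-1); WM=16
i=3 t=2 v=8: DROP (t<16-1); WM=16
i=4 t=26 v=7: → [25,30); WM=16
i=5 t=11 v=6: DROP (t<16-1); WM=25; [15,20) fires=1
i=6 t=13 v=3: DROP (t<25-1); WM=25

1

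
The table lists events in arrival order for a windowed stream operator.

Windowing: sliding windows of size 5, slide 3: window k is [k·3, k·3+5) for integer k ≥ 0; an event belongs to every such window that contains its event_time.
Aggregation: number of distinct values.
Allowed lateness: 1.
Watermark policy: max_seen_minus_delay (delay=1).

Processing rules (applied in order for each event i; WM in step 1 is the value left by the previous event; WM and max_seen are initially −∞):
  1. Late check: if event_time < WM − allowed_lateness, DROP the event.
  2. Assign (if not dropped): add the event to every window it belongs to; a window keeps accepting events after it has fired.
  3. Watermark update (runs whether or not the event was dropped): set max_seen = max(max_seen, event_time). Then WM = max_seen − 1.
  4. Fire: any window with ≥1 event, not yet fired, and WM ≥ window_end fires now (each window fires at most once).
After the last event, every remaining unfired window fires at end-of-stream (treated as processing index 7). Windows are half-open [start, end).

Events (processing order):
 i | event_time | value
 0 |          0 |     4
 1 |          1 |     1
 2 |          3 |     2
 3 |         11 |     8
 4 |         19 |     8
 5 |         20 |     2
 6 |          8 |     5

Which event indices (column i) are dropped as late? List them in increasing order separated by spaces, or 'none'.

i=0 t=0 v=4: → [0,5); WM=-1
i=1 t=1 v=1: → [0,5); WM=0
i=2 t=3 v=2: → [3,8),[0,5); WM=2
i=3 t=11 v=8: → [9,14); WM=10; [0,5) fires=3 [3,8) fires=1
i=4 t=19 v=8: → [18,23),[15,20); WM=18; [9,14) fires=1
i=5 t=20 v=2: → [18,23); WM=19
i=6 t=8 v=5: DROP (t<19-1); WM=19

6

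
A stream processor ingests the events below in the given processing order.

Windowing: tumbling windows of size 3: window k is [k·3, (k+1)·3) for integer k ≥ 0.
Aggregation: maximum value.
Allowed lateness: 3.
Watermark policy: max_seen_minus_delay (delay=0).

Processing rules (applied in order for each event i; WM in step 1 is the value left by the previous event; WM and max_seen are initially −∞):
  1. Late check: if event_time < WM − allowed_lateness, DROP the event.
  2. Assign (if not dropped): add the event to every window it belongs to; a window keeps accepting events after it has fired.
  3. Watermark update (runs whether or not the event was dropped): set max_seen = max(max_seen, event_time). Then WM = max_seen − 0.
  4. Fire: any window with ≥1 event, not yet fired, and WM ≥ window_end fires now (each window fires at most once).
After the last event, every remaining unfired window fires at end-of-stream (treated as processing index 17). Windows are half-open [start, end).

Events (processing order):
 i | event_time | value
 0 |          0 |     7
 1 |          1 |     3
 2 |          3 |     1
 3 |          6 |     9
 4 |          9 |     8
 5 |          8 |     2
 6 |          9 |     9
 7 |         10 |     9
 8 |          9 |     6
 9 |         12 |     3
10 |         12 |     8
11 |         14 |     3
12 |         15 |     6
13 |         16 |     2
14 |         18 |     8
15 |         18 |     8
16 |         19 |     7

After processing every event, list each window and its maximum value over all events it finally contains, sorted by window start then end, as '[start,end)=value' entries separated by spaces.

i=0 t=0 v=7: → [0,3); WM=0
i=1 t=1 v=3: → [0,3); WM=1
i=2 t=3 v=1: → [3,6); WM=3; [0,3) fires=7
i=3 t=6 v=9: → [6,9); WM=6; [3,6) fires=1
i=4 t=9 v=8: → [9,12); WM=9; [6,9) fires=9
i=5 t=8 v=2: → [6,9); WM=9
i=6 t=9 v=9: → [9,12); WM=9
i=7 t=10 v=9: → [9,12); WM=10
i=8 t=9 v=6: → [9,12); WM=10
i=9 t=12 v=3: → [12,15); WM=12; [9,12) fires=9
i=10 t=12 v=8: → [12,15); WM=12
i=11 t=14 v=3: → [12,15); WM=14
i=12 t=15 v=6: → [15,18); WM=15; [12,15) fires=8
i=13 t=16 v=2: → [15,18); WM=16
i=14 t=18 v=8: → [18,21); WM=18; [15,18) fires=6
i=15 t=18 v=8: → [18,21); WM=18
i=16 t=19 v=7: → [18,21); WM=19

[0,3)=7 [3,6)=1 [6,9)=9 [9,12)=9 [12,15)=8 [15,18)=6 [18,21)=8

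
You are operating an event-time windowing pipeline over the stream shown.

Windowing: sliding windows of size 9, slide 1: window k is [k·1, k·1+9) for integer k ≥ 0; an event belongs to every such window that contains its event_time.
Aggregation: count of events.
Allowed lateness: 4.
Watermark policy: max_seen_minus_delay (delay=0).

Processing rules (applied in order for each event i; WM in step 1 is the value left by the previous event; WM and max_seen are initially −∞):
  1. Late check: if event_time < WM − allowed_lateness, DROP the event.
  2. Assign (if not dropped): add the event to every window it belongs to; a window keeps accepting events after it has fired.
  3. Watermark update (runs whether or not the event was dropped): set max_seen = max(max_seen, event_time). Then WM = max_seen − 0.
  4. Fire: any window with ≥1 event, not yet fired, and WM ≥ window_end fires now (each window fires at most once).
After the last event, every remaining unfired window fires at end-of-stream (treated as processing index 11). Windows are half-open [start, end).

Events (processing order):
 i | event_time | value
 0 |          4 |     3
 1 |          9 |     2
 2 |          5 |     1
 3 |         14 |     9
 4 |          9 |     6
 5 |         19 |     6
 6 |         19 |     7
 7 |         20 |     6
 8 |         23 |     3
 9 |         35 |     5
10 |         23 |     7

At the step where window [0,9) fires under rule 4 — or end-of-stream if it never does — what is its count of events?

i=0 t=4 v=3: → [4,13),[3,12),[2,11),[1,10),[0,9); WM=4
i=1 t=9 v=2: → [9,18),[8,17),[7,16),[6,15),[5,14),[4,13),[3,12),[2,11),[1,10); WM=9; [0,9) fires=1
i=2 t=5 v=1: → [5,14),[4,13),[3,12),[2,11),[1,10),[0,9); WM=9
i=3 t=14 v=9: → [14,23),[13,22),[12,21),[11,20),[10,19),[9,18),[8,17),[7,16),[6,15); WM=14; [1,10) fires=3 [2,11) fires=3 [3,12) fires=3 [4,13) fires=3 [5,14) fires=2
i=4 t=9 v=6: DROP (t<14-4); WM=14
i=5 t=19 v=6: → [19,28),[18,27),[17,26),[16,25),[15,24),[14,23),[13,22),[12,21),[11,20); WM=19; [6,15) fires=2 [7,16) fires=2 [8,17) fires=2 [9,18) fires=2 [10,19) fires=1
i=6 t=19 v=7: → [19,28),[18,27),[17,26),[16,25),[15,24),[14,23),[13,22),[12,21),[11,20); WM=19
i=7 t=20 v=6: → [20,29),[19,28),[18,27),[17,26),[16,25),[15,24),[14,23),[13,22),[12,21); WM=20; [11,20) fires=3
i=8 t=23 v=3: → [23,32),[22,31),[21,30),[20,29),[19,28),[18,27),[17,26),[16,25),[15,24); WM=23; [12,21) fires=4 [13,22) fires=4 [14,23) fires=4
i=9 t=35 v=5: → [35,44),[34,43),[33,42),[32,41),[31,40),[30,39),[29,38),[28,37),[27,36); WM=35; [15,24) fires=4 [16,25) fires=4 [17,26) fires=4 [18,27) fires=4 [19,28) fires=4 [20,29) fires=2 [21,30) fires=1 [22,31) fires=1 [23,32) fires=1
i=10 t=23 v=7: DROP (t<35-4); WM=35

1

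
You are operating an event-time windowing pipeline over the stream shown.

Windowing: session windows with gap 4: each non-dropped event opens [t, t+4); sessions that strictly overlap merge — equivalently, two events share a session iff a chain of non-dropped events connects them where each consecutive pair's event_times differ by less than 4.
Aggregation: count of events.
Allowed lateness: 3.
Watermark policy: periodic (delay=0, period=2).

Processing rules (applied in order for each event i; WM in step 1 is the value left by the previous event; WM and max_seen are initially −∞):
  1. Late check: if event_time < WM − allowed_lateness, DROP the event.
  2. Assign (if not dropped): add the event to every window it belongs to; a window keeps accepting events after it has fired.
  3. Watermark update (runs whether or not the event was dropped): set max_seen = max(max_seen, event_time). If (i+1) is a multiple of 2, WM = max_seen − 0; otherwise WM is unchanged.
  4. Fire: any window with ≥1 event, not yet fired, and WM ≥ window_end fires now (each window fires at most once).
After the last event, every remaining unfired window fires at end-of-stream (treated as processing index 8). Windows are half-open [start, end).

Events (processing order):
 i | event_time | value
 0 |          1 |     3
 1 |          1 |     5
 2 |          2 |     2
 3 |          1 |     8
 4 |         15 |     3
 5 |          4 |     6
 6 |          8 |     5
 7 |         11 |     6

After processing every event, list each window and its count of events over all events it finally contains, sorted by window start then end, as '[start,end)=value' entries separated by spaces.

i=0 t=1 v=3: → [1,5); WM=−∞
i=1 t=1 v=5: → [1,5); WM=1
i=2 t=2 v=2: → [1,6); WM=1
i=3 t=1 v=8: → [1,6); WM=2
i=4 t=15 v=3: → [15,19); WM=2
i=5 t=4 v=6: → [1,8); WM=15
i=6 t=8 v=5: DROP (t<15-3); WM=15
i=7 t=11 v=6: DROP (t<15-3); WM=15

[1,8)=5 [15,19)=1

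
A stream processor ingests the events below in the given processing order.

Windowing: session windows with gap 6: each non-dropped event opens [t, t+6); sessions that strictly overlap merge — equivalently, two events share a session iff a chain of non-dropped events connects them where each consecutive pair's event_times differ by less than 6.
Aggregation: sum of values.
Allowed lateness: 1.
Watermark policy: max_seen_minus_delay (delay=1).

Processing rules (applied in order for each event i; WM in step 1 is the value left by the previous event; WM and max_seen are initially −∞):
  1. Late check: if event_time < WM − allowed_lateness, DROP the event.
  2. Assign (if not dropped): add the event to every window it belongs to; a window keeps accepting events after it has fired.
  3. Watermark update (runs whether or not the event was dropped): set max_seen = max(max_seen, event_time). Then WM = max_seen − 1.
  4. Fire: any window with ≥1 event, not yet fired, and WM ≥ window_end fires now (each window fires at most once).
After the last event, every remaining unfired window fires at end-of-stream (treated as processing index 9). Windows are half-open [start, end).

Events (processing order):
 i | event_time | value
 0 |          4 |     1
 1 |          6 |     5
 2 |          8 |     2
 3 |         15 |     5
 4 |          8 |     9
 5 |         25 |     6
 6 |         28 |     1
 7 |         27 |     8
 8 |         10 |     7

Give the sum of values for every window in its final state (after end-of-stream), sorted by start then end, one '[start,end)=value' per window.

i=0 t=4 v=1: → [4,10); WM=3
i=1 t=6 v=5: → [4,12); WM=5
i=2 t=8 v=2: → [4,14); WM=7
i=3 t=15 v=5: → [15,21); WM=14
i=4 t=8 v=9: DROP (t<14-1); WM=14
i=5 t=25 v=6: → [25,31); WM=24
i=6 t=28 v=1: → [25,34); WM=27
i=7 t=27 v=8: → [25,34); WM=27
i=8 t=10 v=7: DROP (t<27-1); WM=27

[4,14)=8 [15,21)=5 [25,34)=15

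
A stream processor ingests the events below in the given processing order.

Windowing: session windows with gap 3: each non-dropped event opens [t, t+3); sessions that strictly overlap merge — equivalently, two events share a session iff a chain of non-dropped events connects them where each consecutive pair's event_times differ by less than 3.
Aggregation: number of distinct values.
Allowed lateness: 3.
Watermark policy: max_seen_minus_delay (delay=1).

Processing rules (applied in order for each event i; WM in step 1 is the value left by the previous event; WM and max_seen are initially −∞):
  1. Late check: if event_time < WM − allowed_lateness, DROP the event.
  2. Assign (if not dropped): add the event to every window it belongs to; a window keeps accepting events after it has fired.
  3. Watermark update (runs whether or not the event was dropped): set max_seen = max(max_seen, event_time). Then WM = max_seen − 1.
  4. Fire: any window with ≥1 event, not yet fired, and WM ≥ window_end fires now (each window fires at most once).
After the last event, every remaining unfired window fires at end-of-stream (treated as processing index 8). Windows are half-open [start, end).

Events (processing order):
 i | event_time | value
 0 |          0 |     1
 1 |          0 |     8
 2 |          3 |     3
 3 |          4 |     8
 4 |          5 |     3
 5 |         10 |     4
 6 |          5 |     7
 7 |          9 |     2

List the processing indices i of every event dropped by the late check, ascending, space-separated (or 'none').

6

i=0 t=0 v=1: → [0,3); WM=-1
i=1 t=0 v=8: → [0,3); WM=-1
i=2 t=3 v=3: → [3,6); WM=2
i=3 t=4 v=8: → [3,7); WM=3
i=4 t=5 v=3: → [3,8); WM=4
i=5 t=10 v=4: → [10,13); WM=9
i=6 t=5 v=7: DROP (t<9-3); WM=9
i=7 t=9 v=2: → [9,13); WM=9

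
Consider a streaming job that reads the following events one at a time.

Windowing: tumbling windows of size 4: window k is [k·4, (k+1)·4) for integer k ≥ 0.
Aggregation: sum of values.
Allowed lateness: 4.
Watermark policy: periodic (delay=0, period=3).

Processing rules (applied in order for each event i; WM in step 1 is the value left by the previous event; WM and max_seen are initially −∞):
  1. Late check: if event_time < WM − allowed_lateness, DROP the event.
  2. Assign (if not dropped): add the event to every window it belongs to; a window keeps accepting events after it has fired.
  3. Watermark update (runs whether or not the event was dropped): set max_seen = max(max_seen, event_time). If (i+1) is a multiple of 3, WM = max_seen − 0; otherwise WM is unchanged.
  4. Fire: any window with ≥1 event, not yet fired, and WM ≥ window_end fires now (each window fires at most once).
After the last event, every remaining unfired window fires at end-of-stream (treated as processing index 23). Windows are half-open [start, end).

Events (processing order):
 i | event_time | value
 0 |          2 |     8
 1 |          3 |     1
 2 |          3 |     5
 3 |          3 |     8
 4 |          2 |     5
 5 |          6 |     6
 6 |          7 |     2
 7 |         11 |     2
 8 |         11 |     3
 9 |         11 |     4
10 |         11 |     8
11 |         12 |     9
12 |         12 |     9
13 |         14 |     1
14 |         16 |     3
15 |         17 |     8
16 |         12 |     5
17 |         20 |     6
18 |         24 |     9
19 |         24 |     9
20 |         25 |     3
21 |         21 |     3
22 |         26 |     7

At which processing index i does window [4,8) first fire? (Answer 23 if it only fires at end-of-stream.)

i=0 t=2 v=8: → [0,4); WM=−∞
i=1 t=3 v=1: → [0,4); WM=−∞
i=2 t=3 v=5: → [0,4); WM=3
i=3 t=3 v=8: → [0,4); WM=3
i=4 t=2 v=5: → [0,4); WM=3
i=5 t=6 v=6: → [4,8); WM=6; [0,4) fires=27
i=6 t=7 v=2: → [4,8); WM=6
i=7 t=11 v=2: → [8,12); WM=6
i=8 t=11 v=3: → [8,12); WM=11; [4,8) fires=8
i=9 t=11 v=4: → [8,12); WM=11
i=10 t=11 v=8: → [8,12); WM=11
i=11 t=12 v=9: → [12,16); WM=12; [8,12) fires=17
i=12 t=12 v=9: → [12,16); WM=12
i=13 t=14 v=1: → [12,16); WM=12
i=14 t=16 v=3: → [16,20); WM=16; [12,16) fires=19
i=15 t=17 v=8: → [16,20); WM=16
i=16 t=12 v=5: → [12,16); WM=16
i=17 t=20 v=6: → [20,24); WM=20; [16,20) fires=11
i=18 t=24 v=9: → [24,28); WM=20
i=19 t=24 v=9: → [24,28); WM=20
i=20 t=25 v=3: → [24,28); WM=25; [20,24) fires=6
i=21 t=21 v=3: → [20,24); WM=25
i=22 t=26 v=7: → [24,28); WM=25

8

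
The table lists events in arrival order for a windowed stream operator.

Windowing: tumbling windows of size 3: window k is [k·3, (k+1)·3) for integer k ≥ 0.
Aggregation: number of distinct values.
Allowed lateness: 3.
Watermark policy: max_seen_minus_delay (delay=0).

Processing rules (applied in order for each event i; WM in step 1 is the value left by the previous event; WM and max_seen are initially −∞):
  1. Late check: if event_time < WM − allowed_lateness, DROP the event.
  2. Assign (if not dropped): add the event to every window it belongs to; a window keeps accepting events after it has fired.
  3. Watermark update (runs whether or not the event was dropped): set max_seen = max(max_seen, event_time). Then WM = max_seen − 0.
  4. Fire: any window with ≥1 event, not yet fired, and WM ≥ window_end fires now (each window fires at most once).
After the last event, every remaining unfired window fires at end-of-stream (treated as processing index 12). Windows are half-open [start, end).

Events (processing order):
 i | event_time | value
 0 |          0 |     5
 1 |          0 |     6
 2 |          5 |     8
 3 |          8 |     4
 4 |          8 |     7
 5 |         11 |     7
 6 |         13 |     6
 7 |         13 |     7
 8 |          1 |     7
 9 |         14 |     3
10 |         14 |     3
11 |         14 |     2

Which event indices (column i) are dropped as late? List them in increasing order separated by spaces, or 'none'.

8

i=0 t=0 v=5: → [0,3); WM=0
i=1 t=0 v=6: → [0,3); WM=0
i=2 t=5 v=8: → [3,6); WM=5; [0,3) fires=2
i=3 t=8 v=4: → [6,9); WM=8; [3,6) fires=1
i=4 t=8 v=7: → [6,9); WM=8
i=5 t=11 v=7: → [9,12); WM=11; [6,9) fires=2
i=6 t=13 v=6: → [12,15); WM=13; [9,12) fires=1
i=7 t=13 v=7: → [12,15); WM=13
i=8 t=1 v=7: DROP (t<13-3); WM=13
i=9 t=14 v=3: → [12,15); WM=14
i=10 t=14 v=3: → [12,15); WM=14
i=11 t=14 v=2: → [12,15); WM=14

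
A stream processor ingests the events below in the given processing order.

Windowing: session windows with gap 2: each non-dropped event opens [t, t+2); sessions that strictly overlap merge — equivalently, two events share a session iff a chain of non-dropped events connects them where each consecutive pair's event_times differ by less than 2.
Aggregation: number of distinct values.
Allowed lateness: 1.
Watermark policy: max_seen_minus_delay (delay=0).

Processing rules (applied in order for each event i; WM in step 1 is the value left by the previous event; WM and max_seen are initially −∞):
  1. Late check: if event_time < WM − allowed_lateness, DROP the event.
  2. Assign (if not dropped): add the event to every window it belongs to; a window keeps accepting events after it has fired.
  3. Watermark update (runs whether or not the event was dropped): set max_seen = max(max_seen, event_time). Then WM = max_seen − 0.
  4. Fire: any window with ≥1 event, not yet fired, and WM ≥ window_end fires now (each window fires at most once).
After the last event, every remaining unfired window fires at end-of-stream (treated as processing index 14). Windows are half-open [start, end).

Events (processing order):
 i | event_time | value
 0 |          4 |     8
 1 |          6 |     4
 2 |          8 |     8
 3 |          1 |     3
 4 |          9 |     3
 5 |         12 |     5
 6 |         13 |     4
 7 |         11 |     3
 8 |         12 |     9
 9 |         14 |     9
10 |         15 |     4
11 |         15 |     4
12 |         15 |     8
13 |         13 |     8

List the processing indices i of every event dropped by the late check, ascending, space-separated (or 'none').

3 7 13

i=0 t=4 v=8: → [4,6); WM=4
i=1 t=6 v=4: → [6,8); WM=6
i=2 t=8 v=8: → [8,10); WM=8
i=3 t=1 v=3: DROP (t<8-1); WM=8
i=4 t=9 v=3: → [8,11); WM=9
i=5 t=12 v=5: → [12,14); WM=12
i=6 t=13 v=4: → [12,15); WM=13
i=7 t=11 v=3: DROP (t<13-1); WM=13
i=8 t=12 v=9: → [12,15); WM=13
i=9 t=14 v=9: → [12,16); WM=14
i=10 t=15 v=4: → [12,17); WM=15
i=11 t=15 v=4: → [12,17); WM=15
i=12 t=15 v=8: → [12,17); WM=15
i=13 t=13 v=8: DROP (t<15-1); WM=15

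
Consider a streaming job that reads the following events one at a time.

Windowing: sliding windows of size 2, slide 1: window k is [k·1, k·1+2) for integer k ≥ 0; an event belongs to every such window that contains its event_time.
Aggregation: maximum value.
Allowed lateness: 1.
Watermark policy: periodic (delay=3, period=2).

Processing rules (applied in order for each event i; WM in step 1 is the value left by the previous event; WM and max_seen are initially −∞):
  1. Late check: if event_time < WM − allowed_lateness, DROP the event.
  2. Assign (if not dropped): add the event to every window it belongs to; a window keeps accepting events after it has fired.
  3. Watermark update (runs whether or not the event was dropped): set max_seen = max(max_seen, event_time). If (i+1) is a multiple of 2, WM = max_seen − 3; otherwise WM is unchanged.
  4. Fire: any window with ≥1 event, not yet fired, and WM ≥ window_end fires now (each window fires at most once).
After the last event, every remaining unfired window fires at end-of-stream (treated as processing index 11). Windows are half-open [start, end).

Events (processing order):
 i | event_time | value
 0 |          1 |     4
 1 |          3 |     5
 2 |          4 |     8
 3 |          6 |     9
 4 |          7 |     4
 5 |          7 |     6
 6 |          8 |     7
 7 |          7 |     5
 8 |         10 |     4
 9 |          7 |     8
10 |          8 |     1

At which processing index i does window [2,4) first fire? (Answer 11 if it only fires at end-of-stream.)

5

i=0 t=1 v=4: → [1,3),[0,2); WM=−∞
i=1 t=3 v=5: → [3,5),[2,4); WM=0
i=2 t=4 v=8: → [4,6),[3,5); WM=0
i=3 t=6 v=9: → [6,8),[5,7); WM=3; [0,2) fires=4 [1,3) fires=4
i=4 t=7 v=4: → [7,9),[6,8); WM=3
i=5 t=7 v=6: → [7,9),[6,8); WM=4; [2,4) fires=5
i=6 t=8 v=7: → [8,10),[7,9); WM=4
i=7 t=7 v=5: → [7,9),[6,8); WM=5; [3,5) fires=8
i=8 t=10 v=4: → [10,12),[9,11); WM=5
i=9 t=7 v=8: → [7,9),[6,8); WM=7; [4,6) fires=8 [5,7) fires=9
i=10 t=8 v=1: → [8,10),[7,9); WM=7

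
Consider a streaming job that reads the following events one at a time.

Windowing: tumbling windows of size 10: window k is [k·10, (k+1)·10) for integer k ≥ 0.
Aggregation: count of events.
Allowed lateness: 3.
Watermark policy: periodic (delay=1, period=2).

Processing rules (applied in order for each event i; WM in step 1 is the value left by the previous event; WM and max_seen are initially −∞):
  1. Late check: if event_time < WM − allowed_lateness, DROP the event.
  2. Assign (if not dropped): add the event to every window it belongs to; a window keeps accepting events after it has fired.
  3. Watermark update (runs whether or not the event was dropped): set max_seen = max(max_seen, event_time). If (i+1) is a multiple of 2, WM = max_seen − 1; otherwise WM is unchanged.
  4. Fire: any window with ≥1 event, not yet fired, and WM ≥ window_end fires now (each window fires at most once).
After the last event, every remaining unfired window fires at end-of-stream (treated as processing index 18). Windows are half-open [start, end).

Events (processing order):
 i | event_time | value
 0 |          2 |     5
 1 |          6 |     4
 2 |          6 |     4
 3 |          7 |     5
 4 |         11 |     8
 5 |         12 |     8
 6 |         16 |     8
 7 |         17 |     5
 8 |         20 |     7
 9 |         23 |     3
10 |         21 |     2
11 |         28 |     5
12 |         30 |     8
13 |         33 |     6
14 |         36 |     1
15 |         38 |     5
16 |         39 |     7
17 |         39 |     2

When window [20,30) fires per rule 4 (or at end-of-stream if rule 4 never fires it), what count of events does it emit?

i=0 t=2 v=5: → [0,10); WM=−∞
i=1 t=6 v=4: → [0,10); WM=5
i=2 t=6 v=4: → [0,10); WM=5
i=3 t=7 v=5: → [0,10); WM=6
i=4 t=11 v=8: → [10,20); WM=6
i=5 t=12 v=8: → [10,20); WM=11; [0,10) fires=4
i=6 t=16 v=8: → [10,20); WM=11
i=7 t=17 v=5: → [10,20); WM=16
i=8 t=20 v=7: → [20,30); WM=16
i=9 t=23 v=3: → [20,30); WM=22; [10,20) fires=4
i=10 t=21 v=2: → [20,30); WM=22
i=11 t=28 v=5: → [20,30); WM=27
i=12 t=30 v=8: → [30,40); WM=27
i=13 t=33 v=6: → [30,40); WM=32; [20,30) fires=4
i=14 t=36 v=1: → [30,40); WM=32
i=15 t=38 v=5: → [30,40); WM=37
i=16 t=39 v=7: → [30,40); WM=37
i=17 t=39 v=2: → [30,40); WM=38

4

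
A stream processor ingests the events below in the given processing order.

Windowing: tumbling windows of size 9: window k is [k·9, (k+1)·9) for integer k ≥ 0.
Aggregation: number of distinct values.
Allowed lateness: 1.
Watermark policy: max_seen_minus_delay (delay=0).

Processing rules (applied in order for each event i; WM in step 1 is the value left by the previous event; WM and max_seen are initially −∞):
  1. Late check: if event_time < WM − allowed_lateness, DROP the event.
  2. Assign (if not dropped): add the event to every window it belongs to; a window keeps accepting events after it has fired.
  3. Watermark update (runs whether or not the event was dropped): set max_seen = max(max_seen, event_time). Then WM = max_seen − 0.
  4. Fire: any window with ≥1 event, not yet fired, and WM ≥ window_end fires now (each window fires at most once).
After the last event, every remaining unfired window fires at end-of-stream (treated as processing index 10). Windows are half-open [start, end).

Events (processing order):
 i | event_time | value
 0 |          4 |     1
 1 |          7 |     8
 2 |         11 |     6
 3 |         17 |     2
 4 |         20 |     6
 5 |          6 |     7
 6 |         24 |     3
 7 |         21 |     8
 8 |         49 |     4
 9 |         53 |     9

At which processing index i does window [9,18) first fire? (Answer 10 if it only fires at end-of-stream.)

i=0 t=4 v=1: → [0,9); WM=4
i=1 t=7 v=8: → [0,9); WM=7
i=2 t=11 v=6: → [9,18); WM=11; [0,9) fires=2
i=3 t=17 v=2: → [9,18); WM=17
i=4 t=20 v=6: → [18,27); WM=20; [9,18) fires=2
i=5 t=6 v=7: DROP (t<20-1); WM=20
i=6 t=24 v=3: → [18,27); WM=24
i=7 t=21 v=8: DROP (t<24-1); WM=24
i=8 t=49 v=4: → [45,54); WM=49; [18,27) fires=2
i=9 t=53 v=9: → [45,54); WM=53

4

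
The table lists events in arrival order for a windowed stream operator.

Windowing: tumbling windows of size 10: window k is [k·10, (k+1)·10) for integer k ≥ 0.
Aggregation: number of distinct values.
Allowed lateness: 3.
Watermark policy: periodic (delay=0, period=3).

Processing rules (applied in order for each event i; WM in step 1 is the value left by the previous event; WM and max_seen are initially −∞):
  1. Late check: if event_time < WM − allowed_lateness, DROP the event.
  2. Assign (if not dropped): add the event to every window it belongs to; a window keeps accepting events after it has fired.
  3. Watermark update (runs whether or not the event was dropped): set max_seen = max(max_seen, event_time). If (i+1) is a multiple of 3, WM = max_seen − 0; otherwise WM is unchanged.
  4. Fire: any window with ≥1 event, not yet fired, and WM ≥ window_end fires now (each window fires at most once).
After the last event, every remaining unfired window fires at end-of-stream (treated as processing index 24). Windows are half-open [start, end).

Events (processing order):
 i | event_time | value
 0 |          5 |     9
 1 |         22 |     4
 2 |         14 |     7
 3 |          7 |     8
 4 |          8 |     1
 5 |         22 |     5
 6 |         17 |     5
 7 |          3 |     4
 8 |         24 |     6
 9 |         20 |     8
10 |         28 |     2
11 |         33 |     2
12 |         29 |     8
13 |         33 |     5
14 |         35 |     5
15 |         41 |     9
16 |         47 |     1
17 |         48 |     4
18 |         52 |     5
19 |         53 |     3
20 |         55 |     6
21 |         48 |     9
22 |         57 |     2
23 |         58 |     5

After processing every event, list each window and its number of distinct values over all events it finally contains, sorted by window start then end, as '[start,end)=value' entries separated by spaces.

i=0 t=5 v=9: → [0,10); WM=−∞
i=1 t=22 v=4: → [20,30); WM=−∞
i=2 t=14 v=7: → [10,20); WM=22; [0,10) fires=1 [10,20) fires=1
i=3 t=7 v=8: DROP (t<22-3); WM=22
i=4 t=8 v=1: DROP (t<22-3); WM=22
i=5 t=22 v=5: → [20,30); WM=22
i=6 t=17 v=5: DROP (t<22-3); WM=22
i=7 t=3 v=4: DROP (t<22-3); WM=22
i=8 t=24 v=6: → [20,30); WM=24
i=9 t=20 v=8: DROP (t<24-3); WM=24
i=10 t=28 v=2: → [20,30); WM=24
i=11 t=33 v=2: → [30,40); WM=33; [20,30) fires=4
i=12 t=29 v=8: DROP (t<33-3); WM=33
i=13 t=33 v=5: → [30,40); WM=33
i=14 t=35 v=5: → [30,40); WM=35
i=15 t=41 v=9: → [40,50); WM=35
i=16 t=47 v=1: → [40,50); WM=35
i=17 t=48 v=4: → [40,50); WM=48; [30,40) fires=2
i=18 t=52 v=5: → [50,60); WM=48
i=19 t=53 v=3: → [50,60); WM=48
i=20 t=55 v=6: → [50,60); WM=55; [40,50) fires=3
i=21 t=48 v=9: DROP (t<55-3); WM=55
i=22 t=57 v=2: → [50,60); WM=55
i=23 t=58 v=5: → [50,60); WM=58

[0,10)=1 [10,20)=1 [20,30)=4 [30,40)=2 [40,50)=3 [50,60)=4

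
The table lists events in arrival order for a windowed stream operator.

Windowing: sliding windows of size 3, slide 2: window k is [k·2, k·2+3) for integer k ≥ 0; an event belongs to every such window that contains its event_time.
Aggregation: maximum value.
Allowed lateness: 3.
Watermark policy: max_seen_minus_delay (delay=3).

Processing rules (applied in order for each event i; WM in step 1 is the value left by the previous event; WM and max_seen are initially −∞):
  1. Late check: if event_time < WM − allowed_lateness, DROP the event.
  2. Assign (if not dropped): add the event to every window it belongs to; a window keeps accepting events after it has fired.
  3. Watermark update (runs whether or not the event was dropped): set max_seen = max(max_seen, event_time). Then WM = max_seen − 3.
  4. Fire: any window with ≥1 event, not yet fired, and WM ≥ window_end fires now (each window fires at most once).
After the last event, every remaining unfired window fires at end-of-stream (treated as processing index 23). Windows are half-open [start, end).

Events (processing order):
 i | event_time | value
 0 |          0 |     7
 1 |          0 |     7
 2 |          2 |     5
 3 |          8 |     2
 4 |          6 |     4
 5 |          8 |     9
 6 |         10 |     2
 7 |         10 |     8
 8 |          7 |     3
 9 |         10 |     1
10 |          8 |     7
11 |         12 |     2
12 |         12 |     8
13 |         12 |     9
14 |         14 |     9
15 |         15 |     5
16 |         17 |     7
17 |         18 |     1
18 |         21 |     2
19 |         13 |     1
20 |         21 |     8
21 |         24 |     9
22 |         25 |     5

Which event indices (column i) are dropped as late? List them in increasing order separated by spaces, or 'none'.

i=0 t=0 v=7: → [0,3); WM=-3
i=1 t=0 v=7: → [0,3); WM=-3
i=2 t=2 v=5: → [2,5),[0,3); WM=-1
i=3 t=8 v=2: → [8,11),[6,9); WM=5; [0,3) fires=7 [2,5) fires=5
i=4 t=6 v=4: → [6,9),[4,7); WM=5
i=5 t=8 v=9: → [8,11),[6,9); WM=5
i=6 t=10 v=2: → [10,13),[8,11); WM=7; [4,7) fires=4
i=7 t=10 v=8: → [10,13),[8,11); WM=7
i=8 t=7 v=3: → [6,9); WM=7
i=9 t=10 v=1: → [10,13),[8,11); WM=7
i=10 t=8 v=7: → [8,11),[6,9); WM=7
i=11 t=12 v=2: → [12,15),[10,13); WM=9; [6,9) fires=9
i=12 t=12 v=8: → [12,15),[10,13); WM=9
i=13 t=12 v=9: → [12,15),[10,13); WM=9
i=14 t=14 v=9: → [14,17),[12,15); WM=11; [8,11) fires=9
i=15 t=15 v=5: → [14,17); WM=12
i=16 t=17 v=7: → [16,19); WM=14; [10,13) fires=9
i=17 t=18 v=1: → [18,21),[16,19); WM=15; [12,15) fires=9
i=18 t=21 v=2: → [20,23); WM=18; [14,17) fires=9
i=19 t=13 v=1: DROP (t<18-3); WM=18
i=20 t=21 v=8: → [20,23); WM=18
i=21 t=24 v=9: → [24,27),[22,25); WM=21; [16,19) fires=7 [18,21) fires=1
i=22 t=25 v=5: → [24,27); WM=22

19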